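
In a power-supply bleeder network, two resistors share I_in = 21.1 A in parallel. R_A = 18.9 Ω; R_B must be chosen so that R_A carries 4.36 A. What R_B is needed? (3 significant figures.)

R_B ≈ 4.92 Ω

In a two-way split, I_A/I_in = R_B/(R_A + R_B).
4.36/21.1 = R_B/(R_A + R_B) → R_B = R_A · (0.2066)/(1 − 0.2066) = 18.9 × 0.2605 = 4.923 Ω.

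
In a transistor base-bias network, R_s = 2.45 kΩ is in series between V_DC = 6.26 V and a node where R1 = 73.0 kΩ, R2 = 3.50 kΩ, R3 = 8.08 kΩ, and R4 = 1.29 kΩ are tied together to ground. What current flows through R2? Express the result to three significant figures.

Combine the parallel branches: R_p = (1/73.0 + 1/3.50 + 1/8.08 + 1/1.29)⁻¹ = 0.8345 kΩ.
V_A by voltage divider: V_A = 6.26 × 0.8345/(2.45 + 0.8345) = 1.590 V.
I(R2) = V_A / R2 = 1.590/3.50 = 0.4544 mA.

I ≈ 0.454 mA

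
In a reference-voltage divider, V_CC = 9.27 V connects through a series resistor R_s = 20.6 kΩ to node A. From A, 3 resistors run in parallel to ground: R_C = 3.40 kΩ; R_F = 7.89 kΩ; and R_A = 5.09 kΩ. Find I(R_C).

I ≈ 0.199 mA

Equivalent of the parallel group: R_p = 1.620 kΩ.
V_A by voltage divider: V_A = 9.27 × 1.620/(20.6 + 1.620) = 0.6758 V.
Branch current I = V_A/R_C = 0.6758/3.40 = 0.1988 mA.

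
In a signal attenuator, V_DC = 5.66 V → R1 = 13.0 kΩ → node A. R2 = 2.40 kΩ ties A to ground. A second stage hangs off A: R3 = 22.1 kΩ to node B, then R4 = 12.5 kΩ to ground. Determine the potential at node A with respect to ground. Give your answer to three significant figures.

V_A ≈ 0.833 V

Looking into the second stage from A: R3 + R4 = 34.60 kΩ appears in parallel with R2.
Effective lower resistance at A: R2 ‖ 34.60 = 2.244 kΩ.
So V_A = 5.66 × 0.1472 = 0.8333 V.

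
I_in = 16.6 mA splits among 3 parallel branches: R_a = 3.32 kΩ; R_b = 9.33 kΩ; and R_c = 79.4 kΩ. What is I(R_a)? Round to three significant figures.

I ≈ 11.9 mA

Conductances: ΣG = 1/3.32 + 1/9.33 + 1/79.4 = 0.4210 (1/kΩ).
Current divider: I(R_a) = I_in · G_k/ΣG = 16.6 × (0.3012/0.4210) = 16.6 × 0.7155 = 11.88 mA.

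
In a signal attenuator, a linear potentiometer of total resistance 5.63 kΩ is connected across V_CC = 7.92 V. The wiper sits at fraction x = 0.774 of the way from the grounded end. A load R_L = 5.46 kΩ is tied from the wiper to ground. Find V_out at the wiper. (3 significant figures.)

V_out ≈ 5.19 V

Lower segment x·R_p = 4.358 kΩ; upper segment (1−x)·R_p = 1.272 kΩ.
(x·R_p) ‖ R_L = 2.423 kΩ.
Loaded-divider output: V_out = 7.92 × 0.6557 = 5.193 V.
(Unloaded: V_out = x·V_CC = 6.13 V.)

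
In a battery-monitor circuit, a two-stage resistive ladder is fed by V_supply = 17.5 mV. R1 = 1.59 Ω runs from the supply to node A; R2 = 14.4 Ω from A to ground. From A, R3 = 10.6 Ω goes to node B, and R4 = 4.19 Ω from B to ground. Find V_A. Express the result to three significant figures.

Looking into the second stage from A: R3 + R4 = 14.79 Ω appears in parallel with R2.
R2 ‖ (R3+R4) = 7.296 Ω.
V_A = 17.5 × 7.296/(1.59 + 7.296) = 14.37 mV.

V_A ≈ 14.4 mV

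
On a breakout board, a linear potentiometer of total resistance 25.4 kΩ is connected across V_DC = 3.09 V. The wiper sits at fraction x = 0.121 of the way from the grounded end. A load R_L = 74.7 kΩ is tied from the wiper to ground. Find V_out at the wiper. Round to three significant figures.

V_out ≈ 0.361 V

The pot divides into 22.33 kΩ above the wiper and 3.073 kΩ below.
Lower segment in parallel with the load: 3.073 ‖ 74.7 = 2.952 kΩ.
V_out = 3.09 × 2.952/(22.33 + 2.952) = 0.3608 V.
(Unloaded: V_out = x·V_DC = 0.374 V.)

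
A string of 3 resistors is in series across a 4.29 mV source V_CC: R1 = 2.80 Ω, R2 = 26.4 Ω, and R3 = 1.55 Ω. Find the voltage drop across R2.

Series total: ΣR = 2.80 + 26.4 + 1.55 = 30.75 Ω.
V = V_CC · R/ΣR = 4.29 × 0.8585 = 3.683 mV.

V ≈ 3.68 mV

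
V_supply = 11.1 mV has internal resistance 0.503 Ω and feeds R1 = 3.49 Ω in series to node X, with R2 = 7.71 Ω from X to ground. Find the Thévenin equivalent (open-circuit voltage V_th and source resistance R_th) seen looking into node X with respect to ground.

V_th ≈ 7.31 mV, R_th ≈ 2.63 Ω

R1' = 0.503 + 3.49 = 3.993 Ω (source resistance + R1).
With X open, the divider is unloaded: V_th = 11.1 × 7.71/11.70 = 7.313 mV.
Zeroing V_supply shorts the top of R1' to ground, so R_th = R1' ‖ R2 = 2.631 Ω.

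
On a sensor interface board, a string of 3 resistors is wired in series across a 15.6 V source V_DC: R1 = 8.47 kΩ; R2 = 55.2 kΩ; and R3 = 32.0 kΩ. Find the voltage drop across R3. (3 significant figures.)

ΣR = 8.47 + 55.2 + 32.0 = 95.67 kΩ.
V = V_DC · R/ΣR = 15.6 × 0.3345 = 5.218 V.

V ≈ 5.22 V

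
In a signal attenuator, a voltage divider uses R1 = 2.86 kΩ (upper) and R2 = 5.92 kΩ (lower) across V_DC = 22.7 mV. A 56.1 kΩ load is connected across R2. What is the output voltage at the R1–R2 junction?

R2 ‖ R_L = (5.92 × 56.1)/(5.92 + 56.1) = 5.355 kΩ.
Now apply the divider: V_out = 22.7 × 0.6519 = 14.80 mV.
(Unloaded it would be 15.3 mV; the load pulls it down.)

V_out ≈ 14.8 mV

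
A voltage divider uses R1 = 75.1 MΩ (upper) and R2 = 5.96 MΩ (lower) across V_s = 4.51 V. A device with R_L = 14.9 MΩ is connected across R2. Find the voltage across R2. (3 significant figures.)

V_out ≈ 0.242 V

R2 ‖ R_L = (5.96 × 14.9)/(5.96 + 14.9) = 4.257 MΩ.
Then V_out = V_s · R2'/(R1 + R2') = 4.51 × 4.257/79.36 = 0.2419 V.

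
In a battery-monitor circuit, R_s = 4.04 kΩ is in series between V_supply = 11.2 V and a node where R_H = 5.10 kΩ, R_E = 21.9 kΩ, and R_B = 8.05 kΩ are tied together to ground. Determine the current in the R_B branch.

Equivalent of the parallel group: R_p = 2.733 kΩ.
V_A by voltage divider: V_A = 11.2 × 2.733/(4.04 + 2.733) = 4.519 V.
I(R_B) = V_A / R_B = 4.519/8.05 = 0.5614 mA.

I ≈ 0.561 mA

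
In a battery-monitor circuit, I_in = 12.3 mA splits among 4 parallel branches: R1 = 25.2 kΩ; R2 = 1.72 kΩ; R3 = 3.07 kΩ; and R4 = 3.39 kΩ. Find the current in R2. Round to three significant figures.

Conductances: ΣG = 1/25.2 + 1/1.72 + 1/3.07 + 1/3.39 = 1.242 (1/kΩ).
Current divider: I(R2) = I_in · G_k/ΣG = 12.3 × (0.5814/1.242) = 12.3 × 0.4682 = 5.759 mA.

I ≈ 5.76 mA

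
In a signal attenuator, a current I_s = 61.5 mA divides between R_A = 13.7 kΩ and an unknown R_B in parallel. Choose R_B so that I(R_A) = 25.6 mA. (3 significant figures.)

Two-branch current divider: I_A = I_s · R_B/(R_A + R_B).
With f = 0.4163, R_B = R_A · f/(1−f) = 13.7 × 0.7131 = 9.769 kΩ.

R_B ≈ 9.77 kΩ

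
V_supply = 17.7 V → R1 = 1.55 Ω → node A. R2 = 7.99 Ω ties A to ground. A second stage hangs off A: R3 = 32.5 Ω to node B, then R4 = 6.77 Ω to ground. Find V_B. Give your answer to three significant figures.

V_B ≈ 2.47 V

Node A sees R2 in parallel with the series input of stage 2, R3 + R4 = 39.27 Ω.
Effective lower resistance at A: R2 ‖ 39.27 = 6.639 Ω.
V_A = 17.7 × 6.639/(1.55 + 6.639) = 14.35 V.
Stage 2 is unloaded, so V_B = V_A · R4/(R3+R4) = 14.35 × 6.77/39.27 = 2.474 V.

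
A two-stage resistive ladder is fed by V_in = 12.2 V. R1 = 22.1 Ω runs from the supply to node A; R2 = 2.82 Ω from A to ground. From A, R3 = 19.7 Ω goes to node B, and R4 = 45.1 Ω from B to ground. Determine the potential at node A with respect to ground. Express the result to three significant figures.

V_A ≈ 1.33 V

Looking into the second stage from A: R3 + R4 = 64.80 Ω appears in parallel with R2.
Effective lower resistance at A: R2 ‖ 64.80 = 2.702 Ω.
First divider: V_A = V_in · 2.702/(22.1 + 2.702) = 1.329 V.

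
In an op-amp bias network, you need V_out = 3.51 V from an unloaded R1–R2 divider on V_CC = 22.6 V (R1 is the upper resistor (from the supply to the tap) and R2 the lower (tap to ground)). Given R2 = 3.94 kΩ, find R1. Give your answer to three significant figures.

V_out/V_CC = R2/(R1+R2) = 0.1553.
Rearranging, R1 = R2·(1−k)/k = 3.94 × 5.439 = 21.43 kΩ.

R1 ≈ 21.4 kΩ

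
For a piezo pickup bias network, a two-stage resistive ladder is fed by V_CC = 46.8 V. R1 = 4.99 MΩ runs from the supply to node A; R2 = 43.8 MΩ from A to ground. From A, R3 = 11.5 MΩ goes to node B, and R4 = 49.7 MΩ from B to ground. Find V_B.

Node A sees R2 in parallel with the series input of stage 2, R3 + R4 = 61.20 MΩ.
R2 ‖ (R3+R4) = 25.53 MΩ.
V_A = 46.8 × 25.53/(4.99 + 25.53) = 39.15 V.
Stage 2 is unloaded, so V_B = V_A · R4/(R3+R4) = 39.15 × 49.7/61.20 = 31.79 V.

V_B ≈ 31.8 V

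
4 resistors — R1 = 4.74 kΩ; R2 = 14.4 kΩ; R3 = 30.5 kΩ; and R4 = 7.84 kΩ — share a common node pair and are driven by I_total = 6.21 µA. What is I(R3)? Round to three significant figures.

I ≈ 0.462 µA

Conductances: ΣG = 1/4.74 + 1/14.4 + 1/30.5 + 1/7.84 = 0.4408 (1/kΩ).
R3 takes the fraction G_k/ΣG = 0.03279/0.4408 = 0.07439, so I = 6.21 × 0.07439 = 0.4620 µA.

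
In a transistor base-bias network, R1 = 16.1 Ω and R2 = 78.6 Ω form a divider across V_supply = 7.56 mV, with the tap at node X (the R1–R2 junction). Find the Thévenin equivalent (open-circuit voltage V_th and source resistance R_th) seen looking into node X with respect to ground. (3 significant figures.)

V_th is the unloaded tap voltage: V_supply · R2/(R1+R2) = 7.56 × 0.8300 = 6.275 mV.
Looking into X with the source shorted: R_th = R1·R2/(R1+R2) = 16.10 × 78.6/94.70 = 13.36 Ω.

V_th ≈ 6.27 mV, R_th ≈ 13.4 Ω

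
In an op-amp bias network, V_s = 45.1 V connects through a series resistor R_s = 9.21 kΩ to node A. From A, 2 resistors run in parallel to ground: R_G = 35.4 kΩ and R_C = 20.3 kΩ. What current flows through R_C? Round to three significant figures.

I ≈ 1.30 mA

Equivalent of the parallel group: R_p = 12.90 kΩ.
V_A by voltage divider: V_A = 45.1 × 12.90/(9.21 + 12.90) = 26.31 V.
Branch current I = V_A/R_C = 26.31/20.3 = 1.296 mA.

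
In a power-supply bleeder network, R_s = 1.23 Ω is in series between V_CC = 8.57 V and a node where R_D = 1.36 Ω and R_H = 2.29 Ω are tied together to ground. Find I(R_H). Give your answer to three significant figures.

I ≈ 1.53 A

Combine the parallel branches: R_p = (1/1.36 + 1/2.29)⁻¹ = 0.8533 Ω.
V_A = 8.57 × 0.8533/2.083 = 3.510 V.
I(R_H) = V_A / R_H = 3.510/2.29 = 1.533 A.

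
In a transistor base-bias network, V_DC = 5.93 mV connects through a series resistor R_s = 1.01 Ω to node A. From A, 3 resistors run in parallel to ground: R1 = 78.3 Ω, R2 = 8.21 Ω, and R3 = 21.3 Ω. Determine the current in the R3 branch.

Equivalent of the parallel group: R_p = 5.509 Ω.
V_A by voltage divider: V_A = 5.93 × 5.509/(1.01 + 5.509) = 5.011 mV.
I(R3) = V_A / R3 = 5.011/21.3 = 0.2353 mA.
(Check via current divider: I_total = 0.9097 mA; share G_k/ΣG = 0.2586 → same result.)

I ≈ 0.235 mA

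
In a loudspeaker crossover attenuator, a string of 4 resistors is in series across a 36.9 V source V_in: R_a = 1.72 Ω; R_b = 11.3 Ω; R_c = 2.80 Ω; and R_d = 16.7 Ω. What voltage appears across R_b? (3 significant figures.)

Total series resistance ΣR = 1.72 + 11.3 + 2.80 + 16.7 = 32.52 Ω.
Voltage divider: V = V_in · (11.30 / 32.52) = 36.9 × 0.3475 = 12.82 V.

V ≈ 12.8 V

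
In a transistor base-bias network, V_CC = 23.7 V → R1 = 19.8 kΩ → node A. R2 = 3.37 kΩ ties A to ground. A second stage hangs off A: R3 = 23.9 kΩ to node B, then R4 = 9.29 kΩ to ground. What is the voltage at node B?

Looking into the second stage from A: R3 + R4 = 33.19 kΩ appears in parallel with R2.
Effective lower resistance at A: R2 ‖ 33.19 = 3.059 kΩ.
So V_A = 23.7 × 0.1338 = 3.172 V.
Stage 2 is unloaded, so V_B = V_A · R4/(R3+R4) = 3.172 × 9.29/33.19 = 0.8878 V.

V_B ≈ 0.888 V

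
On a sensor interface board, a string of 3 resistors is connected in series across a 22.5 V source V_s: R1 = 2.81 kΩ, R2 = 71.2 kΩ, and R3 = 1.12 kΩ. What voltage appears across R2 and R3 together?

Total series resistance ΣR = 2.81 + 71.2 + 1.12 = 75.13 kΩ.
R_{R2..R3} = 71.2 + 1.12 = 72.32 kΩ.
Voltage divider: V = V_s · (72.32 / 75.13) = 22.5 × 0.9626 = 21.66 V.

V ≈ 21.7 V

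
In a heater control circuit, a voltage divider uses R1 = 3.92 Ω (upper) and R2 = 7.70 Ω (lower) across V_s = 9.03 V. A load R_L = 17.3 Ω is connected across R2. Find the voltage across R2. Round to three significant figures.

R2 ‖ R_L = (7.70 × 17.3)/(7.70 + 17.3) = 5.328 Ω.
Voltage divider with the loaded lower leg: V_out = 9.03 × 5.328/(3.92 + 5.328) = 9.03 × 0.5761 = 5.203 V.
(Unloaded it would be 5.98 V; the load pulls it down.)

V_out ≈ 5.20 V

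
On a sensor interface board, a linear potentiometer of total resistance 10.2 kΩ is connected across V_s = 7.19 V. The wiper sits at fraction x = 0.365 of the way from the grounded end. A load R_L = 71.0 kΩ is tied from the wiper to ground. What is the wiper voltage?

V_out ≈ 2.54 V

Lower segment x·R_p = 3.723 kΩ; upper segment (1−x)·R_p = 6.477 kΩ.
(x·R_p) ‖ R_L = 3.538 kΩ.
V_out = 7.19 × 3.538/(6.477 + 3.538) = 2.540 V.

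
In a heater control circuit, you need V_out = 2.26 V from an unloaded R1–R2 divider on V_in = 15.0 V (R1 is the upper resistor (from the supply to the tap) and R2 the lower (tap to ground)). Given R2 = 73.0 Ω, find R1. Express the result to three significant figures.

The divider ratio is R2/(R1+R2) = 2.26/15.0 = 0.1507.
R1 = R2·(1/k − 1) = 73.0 × 5.637 = 411.5 Ω.

R1 ≈ 412 Ω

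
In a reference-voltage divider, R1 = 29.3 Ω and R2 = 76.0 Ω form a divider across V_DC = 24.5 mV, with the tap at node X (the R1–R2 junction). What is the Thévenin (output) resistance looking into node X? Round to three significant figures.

Looking into X with the source shorted: R_th = R1·R2/(R1+R2) = 29.30 × 76.0/105.3 = 21.15 Ω.

R_th ≈ 21.1 Ω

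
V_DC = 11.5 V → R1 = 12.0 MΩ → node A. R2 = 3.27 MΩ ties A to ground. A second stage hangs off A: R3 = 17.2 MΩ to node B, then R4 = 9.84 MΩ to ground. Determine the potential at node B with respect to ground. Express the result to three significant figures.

Looking into the second stage from A: R3 + R4 = 27.04 MΩ appears in parallel with R2.
Effective lower resistance at A: R2 ‖ 27.04 = 2.917 MΩ.
So V_A = 11.5 × 0.1956 = 2.249 V.
Stage 2 is unloaded, so V_B = V_A · R4/(R3+R4) = 2.249 × 9.84/27.04 = 0.8184 V.

V_B ≈ 0.818 V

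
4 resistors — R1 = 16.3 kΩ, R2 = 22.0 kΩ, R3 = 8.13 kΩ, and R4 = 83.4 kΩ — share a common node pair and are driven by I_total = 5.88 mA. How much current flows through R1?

Total conductance ΣG = 1/16.3 + 1/22.0 + 1/8.13 + 1/83.4 = 0.2418 (units of 1/kΩ).
R1 takes the fraction G_k/ΣG = 0.06135/0.2418 = 0.2537, so I = 5.88 × 0.2537 = 1.492 mA.

I ≈ 1.49 mA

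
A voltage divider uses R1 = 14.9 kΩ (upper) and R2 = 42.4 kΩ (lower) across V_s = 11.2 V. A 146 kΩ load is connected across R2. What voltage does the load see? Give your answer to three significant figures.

First combine the lower leg with the load: R2 ‖ R_L = 32.86 kΩ.
Then V_out = V_s · R2'/(R1 + R2') = 11.2 × 32.86/47.76 = 7.706 V.
(Unloaded it would be 8.29 V; the load pulls it down.)

V_out ≈ 7.71 V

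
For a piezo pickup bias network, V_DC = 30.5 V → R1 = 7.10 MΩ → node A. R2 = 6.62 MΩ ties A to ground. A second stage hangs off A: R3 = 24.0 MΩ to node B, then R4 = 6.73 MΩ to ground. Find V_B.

The second stage (R3 + R4 = 30.73 MΩ) loads node A in parallel with R2.
R2 ‖ (R3+R4) = 5.447 MΩ.
So V_A = 30.5 × 0.4341 = 13.24 V.
Stage 2 is unloaded, so V_B = V_A · R4/(R3+R4) = 13.24 × 6.73/30.73 = 2.900 V.

V_B ≈ 2.90 V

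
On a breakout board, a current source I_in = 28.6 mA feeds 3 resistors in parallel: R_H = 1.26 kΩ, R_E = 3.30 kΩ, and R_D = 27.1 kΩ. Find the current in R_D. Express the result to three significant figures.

ΣG = 1/1.26 + 1/3.30 + 1/27.1 = 1.134.
By the current-divider rule, I = I_in · G_k/ΣG = 28.6 × 0.03255 = 0.9310 mA.

I ≈ 0.931 mA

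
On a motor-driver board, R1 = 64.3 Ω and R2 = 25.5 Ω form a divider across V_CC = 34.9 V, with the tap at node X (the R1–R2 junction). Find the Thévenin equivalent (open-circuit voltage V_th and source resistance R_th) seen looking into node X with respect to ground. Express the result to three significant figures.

V_th ≈ 9.91 V, R_th ≈ 18.3 Ω

Open-circuit (no load on X): V_th = V_CC · R2/(R1 + R2) = 34.9 × 25.5/(64.30 + 25.5) = 9.910 V.
Zeroing V_CC shorts the top of R1 to ground, so R_th = R1 ‖ R2 = 18.26 Ω.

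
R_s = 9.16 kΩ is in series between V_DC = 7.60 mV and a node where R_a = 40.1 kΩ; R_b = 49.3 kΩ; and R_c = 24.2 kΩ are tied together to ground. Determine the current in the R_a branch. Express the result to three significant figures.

I ≈ 0.106 µA

Equivalent of the parallel group: R_p = 11.55 kΩ.
V_A = 7.60 × 11.55/20.71 = 4.239 mV.
Branch current I = V_A/R_a = 4.239/40.1 = 0.1057 µA.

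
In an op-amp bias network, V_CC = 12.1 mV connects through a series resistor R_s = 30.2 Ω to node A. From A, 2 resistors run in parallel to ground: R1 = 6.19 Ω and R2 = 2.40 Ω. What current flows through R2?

Parallel bank: R_p = 1/(1/6.19 + 1/2.40) = 1.729 Ω.
V_A = 12.1 × 1.729/31.93 = 0.6554 mV.
I(R2) = V_A / R2 = 0.6554/2.40 = 0.2731 mA.
(Check via current divider: I_total = 0.3790 mA; share G_k/ΣG = 0.7206 → same result.)

I ≈ 0.273 mA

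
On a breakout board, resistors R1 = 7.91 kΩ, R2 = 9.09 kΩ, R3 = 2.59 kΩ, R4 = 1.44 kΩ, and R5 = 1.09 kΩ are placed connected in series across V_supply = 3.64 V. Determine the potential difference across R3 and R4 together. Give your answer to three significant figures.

Series total: ΣR = 7.91 + 9.09 + 2.59 + 1.44 + 1.09 = 22.12 kΩ.
R_{R3..R4} = 2.59 + 1.44 = 4.030 kΩ.
V = V_supply · R/ΣR = 3.64 × 0.1822 = 0.6632 V.

V ≈ 0.663 V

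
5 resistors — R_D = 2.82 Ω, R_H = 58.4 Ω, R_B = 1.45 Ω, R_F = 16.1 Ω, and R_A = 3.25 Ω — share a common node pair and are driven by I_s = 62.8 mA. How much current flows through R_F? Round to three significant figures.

I ≈ 2.73 mA

Total conductance ΣG = 1/2.82 + 1/58.4 + 1/1.45 + 1/16.1 + 1/3.25 = 1.431 (units of 1/Ω).
R_F takes the fraction G_k/ΣG = 0.06211/1.431 = 0.04340, so I = 62.8 × 0.04340 = 2.725 mA.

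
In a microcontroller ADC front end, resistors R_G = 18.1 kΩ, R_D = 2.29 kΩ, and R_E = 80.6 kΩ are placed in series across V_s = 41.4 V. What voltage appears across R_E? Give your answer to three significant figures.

V ≈ 33.0 V

ΣR = 18.1 + 2.29 + 80.6 = 101.0 kΩ.
By the voltage-divider rule, V = 41.4 × 80.60/101.0 = 33.04 V.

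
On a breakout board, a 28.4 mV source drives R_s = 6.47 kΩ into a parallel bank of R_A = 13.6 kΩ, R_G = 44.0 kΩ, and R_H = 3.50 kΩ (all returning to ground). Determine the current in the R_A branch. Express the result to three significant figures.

Combine the parallel branches: R_p = (1/13.6 + 1/44.0 + 1/3.50)⁻¹ = 2.618 kΩ.
V_A by voltage divider: V_A = 28.4 × 2.618/(6.47 + 2.618) = 8.181 mV.
I(R_A) = V_A / R_A = 8.181/13.6 = 0.6016 µA.
(Check via current divider: I_total = 3.125 µA; share G_k/ΣG = 0.1925 → same result.)

I ≈ 0.602 µA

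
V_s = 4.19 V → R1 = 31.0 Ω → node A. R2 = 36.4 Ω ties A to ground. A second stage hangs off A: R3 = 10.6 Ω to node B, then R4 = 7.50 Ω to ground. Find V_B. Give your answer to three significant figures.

Node A sees R2 in parallel with the series input of stage 2, R3 + R4 = 18.10 Ω.
R2 ‖ (R3+R4) = 12.09 Ω.
So V_A = 4.19 × 0.2806 = 1.176 V.
Stage 2 is unloaded, so V_B = V_A · R4/(R3+R4) = 1.176 × 7.50/18.10 = 0.4871 V.

V_B ≈ 0.487 V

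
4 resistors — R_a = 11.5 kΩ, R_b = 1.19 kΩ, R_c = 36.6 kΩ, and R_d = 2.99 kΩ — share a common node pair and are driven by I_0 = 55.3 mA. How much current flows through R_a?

I ≈ 3.73 mA

ΣG = 1/11.5 + 1/1.19 + 1/36.6 + 1/2.99 = 1.289.
By the current-divider rule, I = I_0 · G_k/ΣG = 55.3 × 0.06746 = 3.730 mA.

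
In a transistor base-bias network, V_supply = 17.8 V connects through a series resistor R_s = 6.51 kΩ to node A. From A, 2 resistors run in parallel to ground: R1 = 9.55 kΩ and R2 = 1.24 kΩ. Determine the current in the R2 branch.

I ≈ 2.07 mA

Equivalent of the parallel group: R_p = 1.097 kΩ.
Node voltage V_A = V_supply · R_p/(R_s + R_p) = 17.8 × 0.1443 = 2.568 V.
Branch current I = V_A/R2 = 2.568/1.24 = 2.071 mA.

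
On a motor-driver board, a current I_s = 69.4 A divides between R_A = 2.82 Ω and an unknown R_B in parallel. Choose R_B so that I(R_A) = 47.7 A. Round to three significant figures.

R_B ≈ 6.20 Ω

In a two-way split, I_A/I_s = R_B/(R_A + R_B).
With f = 0.6873, R_B = R_A · f/(1−f) = 2.82 × 2.198 = 6.199 Ω.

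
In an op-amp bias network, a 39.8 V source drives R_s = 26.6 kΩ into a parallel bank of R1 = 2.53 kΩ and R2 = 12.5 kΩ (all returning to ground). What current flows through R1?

I ≈ 1.15 mA

Equivalent of the parallel group: R_p = 2.104 kΩ.
V_A = 39.8 × 2.104/28.70 = 2.917 V.
Branch current I = V_A/R1 = 2.917/2.53 = 1.153 mA.
(Equivalently: I_total = 1.387 mA, then current-divider fraction G_k/ΣG = 0.8317.)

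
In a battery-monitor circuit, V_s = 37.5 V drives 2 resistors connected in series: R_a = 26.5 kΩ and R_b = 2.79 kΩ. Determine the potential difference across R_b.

ΣR = 26.5 + 2.79 = 29.29 kΩ.
Voltage divider: V = V_s · (2.790 / 29.29) = 37.5 × 0.09525 = 3.572 V.

V ≈ 3.57 V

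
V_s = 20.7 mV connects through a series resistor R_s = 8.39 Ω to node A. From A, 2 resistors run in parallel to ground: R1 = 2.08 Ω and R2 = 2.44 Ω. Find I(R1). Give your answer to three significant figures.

Combine the parallel branches: R_p = (1/2.08 + 1/2.44)⁻¹ = 1.123 Ω.
Node voltage V_A = V_s · R_p/(R_s + R_p) = 20.7 × 0.1180 = 2.443 mV.
I(R1) = V_A / R1 = 2.443/2.08 = 1.175 mA.

I ≈ 1.17 mA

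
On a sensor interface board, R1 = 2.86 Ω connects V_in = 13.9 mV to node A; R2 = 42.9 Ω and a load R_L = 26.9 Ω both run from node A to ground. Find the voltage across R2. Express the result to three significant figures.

V_out ≈ 11.9 mV

First combine the lower leg with the load: R2 ‖ R_L = 16.53 Ω.
Then V_out = V_in · R2'/(R1 + R2') = 13.9 × 16.53/19.39 = 11.85 mV.
(Unloaded it would be 13.0 mV; the load pulls it down.)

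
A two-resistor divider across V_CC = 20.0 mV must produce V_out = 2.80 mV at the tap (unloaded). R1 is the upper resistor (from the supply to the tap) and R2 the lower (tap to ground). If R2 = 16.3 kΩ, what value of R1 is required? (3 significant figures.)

Required fraction k = V_out/V_CC = 0.1400.
Rearranging, R1 = R2·(1−k)/k = 16.3 × 6.143 = 100.1 kΩ.

R1 ≈ 100 kΩ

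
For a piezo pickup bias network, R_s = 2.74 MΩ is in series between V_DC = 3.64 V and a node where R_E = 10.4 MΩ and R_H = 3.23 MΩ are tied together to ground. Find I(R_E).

I ≈ 0.166 µA

Parallel bank: R_p = 1/(1/10.4 + 1/3.23) = 2.465 MΩ.
V_A = 3.64 × 2.465/5.205 = 1.724 V.
I(R_E) = V_A / R_E = 1.724/10.4 = 0.1657 µA.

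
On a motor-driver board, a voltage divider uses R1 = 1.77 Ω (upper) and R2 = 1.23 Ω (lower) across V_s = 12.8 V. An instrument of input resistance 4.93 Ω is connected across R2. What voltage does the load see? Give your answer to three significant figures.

V_out ≈ 4.57 V

First combine the lower leg with the load: R2 ‖ R_L = 0.9844 Ω.
Then V_out = V_s · R2'/(R1 + R2') = 12.8 × 0.9844/2.754 = 4.575 V.
(Unloaded it would be 5.25 V; the load pulls it down.)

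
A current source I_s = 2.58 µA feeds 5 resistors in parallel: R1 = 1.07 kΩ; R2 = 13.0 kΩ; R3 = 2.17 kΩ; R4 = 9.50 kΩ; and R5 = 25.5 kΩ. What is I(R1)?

Conductances: ΣG = 1/1.07 + 1/13.0 + 1/2.17 + 1/9.50 + 1/25.5 = 1.617 (1/kΩ).
R1 takes the fraction G_k/ΣG = 0.9346/1.617 = 0.5780, so I = 2.58 × 0.5780 = 1.491 µA.

I ≈ 1.49 µA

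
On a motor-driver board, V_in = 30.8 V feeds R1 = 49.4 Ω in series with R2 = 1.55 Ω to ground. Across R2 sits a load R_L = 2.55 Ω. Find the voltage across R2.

First combine the lower leg with the load: R2 ‖ R_L = 0.9640 Ω.
Now apply the divider: V_out = 30.8 × 0.01914 = 0.5895 V.

V_out ≈ 0.590 V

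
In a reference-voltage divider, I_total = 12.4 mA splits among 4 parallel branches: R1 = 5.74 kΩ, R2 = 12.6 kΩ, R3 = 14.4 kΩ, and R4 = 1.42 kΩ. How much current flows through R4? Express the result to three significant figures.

Conductances: ΣG = 1/5.74 + 1/12.6 + 1/14.4 + 1/1.42 = 1.027 (1/kΩ).
Current divider: I(R4) = I_total · G_k/ΣG = 12.4 × (0.7042/1.027) = 12.4 × 0.6855 = 8.501 mA.

I ≈ 8.50 mA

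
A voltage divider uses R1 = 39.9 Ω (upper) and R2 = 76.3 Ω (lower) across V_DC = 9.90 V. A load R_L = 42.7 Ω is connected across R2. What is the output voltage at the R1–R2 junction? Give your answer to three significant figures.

V_out ≈ 4.03 V

The load sits in parallel with R2, giving an effective lower resistance R2' = R2·R_L/(R2+R_L) = 27.38 Ω.
Voltage divider with the loaded lower leg: V_out = 9.90 × 27.38/(39.9 + 27.38) = 9.90 × 0.4069 = 4.029 V.
(Unloaded it would be 6.50 V; the load pulls it down.)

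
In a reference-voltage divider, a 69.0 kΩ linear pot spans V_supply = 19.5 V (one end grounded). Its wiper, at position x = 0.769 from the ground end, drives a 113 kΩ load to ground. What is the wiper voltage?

V_out ≈ 13.5 V

The pot divides into 15.94 kΩ above the wiper and 53.06 kΩ below.
Lower segment in parallel with the load: 53.06 ‖ 113 = 36.11 kΩ.
V_out = 19.5 × 36.11/(15.94 + 36.11) = 13.53 V.
(Unloaded: V_out = x·V_supply = 15.0 V.)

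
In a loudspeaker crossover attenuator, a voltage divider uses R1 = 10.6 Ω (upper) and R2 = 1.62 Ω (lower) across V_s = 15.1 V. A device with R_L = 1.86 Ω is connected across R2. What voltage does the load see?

V_out ≈ 1.14 V

First combine the lower leg with the load: R2 ‖ R_L = 0.8659 Ω.
Now apply the divider: V_out = 15.1 × 0.07552 = 1.140 V.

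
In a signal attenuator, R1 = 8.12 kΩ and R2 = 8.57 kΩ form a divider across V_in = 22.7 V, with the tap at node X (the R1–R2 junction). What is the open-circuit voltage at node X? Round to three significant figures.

With X open, the divider is unloaded: V_th = 22.7 × 8.57/16.69 = 11.66 V.

V_th ≈ 11.7 V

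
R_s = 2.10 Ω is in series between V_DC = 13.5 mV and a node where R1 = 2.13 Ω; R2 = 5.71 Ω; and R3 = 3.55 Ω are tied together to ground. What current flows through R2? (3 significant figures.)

Combine the parallel branches: R_p = (1/2.13 + 1/5.71 + 1/3.55)⁻¹ = 1.080 Ω.
Node voltage V_A = V_DC · R_p/(R_s + R_p) = 13.5 × 0.3395 = 4.584 mV.
Branch current I = V_A/R2 = 4.584/5.71 = 0.8027 mA.
(Check via current divider: I_total = 4.246 mA; share G_k/ΣG = 0.1891 → same result.)

I ≈ 0.803 mA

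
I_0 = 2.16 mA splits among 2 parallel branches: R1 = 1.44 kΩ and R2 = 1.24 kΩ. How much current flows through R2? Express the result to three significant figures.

I ≈ 1.16 mA

Two-branch current divider: I_k = I_0 · R_other/(R_1 + R_2).
So I = 2.16 × 1.44/2.680 = 1.161 mA.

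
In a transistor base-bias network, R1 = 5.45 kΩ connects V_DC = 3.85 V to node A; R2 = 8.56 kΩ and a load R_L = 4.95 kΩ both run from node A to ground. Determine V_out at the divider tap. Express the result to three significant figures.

The load sits in parallel with R2, giving an effective lower resistance R2' = R2·R_L/(R2+R_L) = 3.136 kΩ.
Voltage divider with the loaded lower leg: V_out = 3.85 × 3.136/(5.45 + 3.136) = 3.85 × 0.3653 = 1.406 V.

V_out ≈ 1.41 V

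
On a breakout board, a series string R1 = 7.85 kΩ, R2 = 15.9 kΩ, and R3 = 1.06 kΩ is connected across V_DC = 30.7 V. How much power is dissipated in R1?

P ≈ 12.0 mW

Series current I = V_DC/ΣR = 30.7/24.81 = 1.237 mA.
P(R1) = I²·R1 = (1.237)² × 7.85 = 12.02 mW.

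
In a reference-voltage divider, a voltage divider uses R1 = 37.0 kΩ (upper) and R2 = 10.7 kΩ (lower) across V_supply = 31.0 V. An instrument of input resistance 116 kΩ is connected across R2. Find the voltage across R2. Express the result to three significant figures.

V_out ≈ 6.49 V

R2 ‖ R_L = (10.7 × 116)/(10.7 + 116) = 9.796 kΩ.
Then V_out = V_supply · R2'/(R1 + R2') = 31.0 × 9.796/46.80 = 6.490 V.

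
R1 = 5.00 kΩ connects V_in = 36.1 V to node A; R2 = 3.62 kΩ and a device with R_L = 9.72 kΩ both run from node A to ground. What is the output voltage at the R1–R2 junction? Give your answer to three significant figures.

V_out ≈ 12.5 V

R2 ‖ R_L = (3.62 × 9.72)/(3.62 + 9.72) = 2.638 kΩ.
Voltage divider with the loaded lower leg: V_out = 36.1 × 2.638/(5.00 + 2.638) = 36.1 × 0.3453 = 12.47 V.
(Unloaded it would be 15.2 V; the load pulls it down.)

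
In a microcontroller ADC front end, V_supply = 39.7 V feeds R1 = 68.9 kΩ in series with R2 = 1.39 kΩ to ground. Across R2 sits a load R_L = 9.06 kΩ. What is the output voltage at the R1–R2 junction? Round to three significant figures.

V_out ≈ 0.682 V

R2 ‖ R_L = (1.39 × 9.06)/(1.39 + 9.06) = 1.205 kΩ.
Voltage divider with the loaded lower leg: V_out = 39.7 × 1.205/(68.9 + 1.205) = 39.7 × 0.01719 = 0.6824 V.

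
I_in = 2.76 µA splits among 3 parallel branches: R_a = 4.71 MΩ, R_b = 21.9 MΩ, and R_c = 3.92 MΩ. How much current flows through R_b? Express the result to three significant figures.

I ≈ 0.246 µA

ΣG = 1/4.71 + 1/21.9 + 1/3.92 = 0.5131.
By the current-divider rule, I = I_in · G_k/ΣG = 2.76 × 0.08900 = 0.2456 µA.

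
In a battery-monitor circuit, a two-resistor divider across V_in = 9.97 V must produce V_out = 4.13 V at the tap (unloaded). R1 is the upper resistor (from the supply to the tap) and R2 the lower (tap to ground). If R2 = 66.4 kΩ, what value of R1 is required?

R1 ≈ 93.9 kΩ

V_out/V_in = R2/(R1+R2) = 0.4142.
R1 = R2·(1/k − 1) = 66.4 × 1.414 = 93.89 kΩ.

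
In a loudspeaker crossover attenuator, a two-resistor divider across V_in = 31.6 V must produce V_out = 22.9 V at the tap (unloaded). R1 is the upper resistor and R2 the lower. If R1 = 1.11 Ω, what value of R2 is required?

The divider ratio is R2/(R1+R2) = 22.9/31.6 = 0.7247.
R2 = R1 · 0.7247/(1 − 0.7247) = 2.922 Ω.

R2 ≈ 2.92 Ω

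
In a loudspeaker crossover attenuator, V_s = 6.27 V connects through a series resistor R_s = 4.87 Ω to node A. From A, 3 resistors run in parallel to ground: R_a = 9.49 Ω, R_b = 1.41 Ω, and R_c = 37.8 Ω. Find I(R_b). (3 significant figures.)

Parallel bank: R_p = 1/(1/9.49 + 1/1.41 + 1/37.8) = 1.189 Ω.
V_A = 6.27 × 1.189/6.059 = 1.230 V.
I(R_b) = V_A / R_b = 1.230/1.41 = 0.8726 A.
(Check via current divider: I_total = 1.035 A; share G_k/ΣG = 0.8433 → same result.)

I ≈ 0.873 A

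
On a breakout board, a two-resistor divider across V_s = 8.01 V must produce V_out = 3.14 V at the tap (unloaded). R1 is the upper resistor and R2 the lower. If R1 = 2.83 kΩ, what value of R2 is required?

V_out/V_s = R2/(R1+R2) = 0.3920.
R2 = R1 · 0.3920/(1 − 0.3920) = 1.825 kΩ.

R2 ≈ 1.82 kΩ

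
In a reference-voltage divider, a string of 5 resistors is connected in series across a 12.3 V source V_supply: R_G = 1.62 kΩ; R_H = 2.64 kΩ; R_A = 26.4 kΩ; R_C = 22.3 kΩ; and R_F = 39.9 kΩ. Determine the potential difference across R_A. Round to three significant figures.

V ≈ 3.50 V

ΣR = 1.62 + 2.64 + 26.4 + 22.3 + 39.9 = 92.86 kΩ.
By the voltage-divider rule, V = 12.3 × 26.40/92.86 = 3.497 V.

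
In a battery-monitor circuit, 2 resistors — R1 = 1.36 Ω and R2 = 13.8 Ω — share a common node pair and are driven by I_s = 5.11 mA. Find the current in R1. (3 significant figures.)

I ≈ 4.65 mA

With just two branches, the current splits inversely with resistance.
I(R1) = 5.11 × 13.8/(1.36 + 13.8) = 5.11 × 0.9103 = 4.652 mA.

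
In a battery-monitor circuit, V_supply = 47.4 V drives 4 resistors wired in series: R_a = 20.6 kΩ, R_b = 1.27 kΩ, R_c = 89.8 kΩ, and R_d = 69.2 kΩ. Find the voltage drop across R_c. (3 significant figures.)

V ≈ 23.5 V

Series total: ΣR = 20.6 + 1.27 + 89.8 + 69.2 = 180.9 kΩ.
Voltage divider: V = V_supply · (89.80 / 180.9) = 47.4 × 0.4965 = 23.53 V.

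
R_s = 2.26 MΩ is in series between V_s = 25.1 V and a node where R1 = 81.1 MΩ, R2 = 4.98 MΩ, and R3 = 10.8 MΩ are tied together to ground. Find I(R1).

I ≈ 0.183 µA

Equivalent of the parallel group: R_p = 3.271 MΩ.
Node voltage V_A = V_s · R_p/(R_s + R_p) = 25.1 × 0.5914 = 14.84 V.
Branch current I = V_A/R1 = 14.84/81.1 = 0.1830 µA.
(Check via current divider: I_total = 4.538 µA; share G_k/ΣG = 0.04033 → same result.)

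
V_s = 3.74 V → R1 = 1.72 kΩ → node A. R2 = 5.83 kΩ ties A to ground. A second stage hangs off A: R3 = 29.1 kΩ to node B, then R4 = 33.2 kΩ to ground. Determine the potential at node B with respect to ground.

V_B ≈ 1.51 V

Looking into the second stage from A: R3 + R4 = 62.30 kΩ appears in parallel with R2.
Effective lower resistance at A: R2 ‖ 62.30 = 5.331 kΩ.
First divider: V_A = V_s · 5.331/(1.72 + 5.331) = 2.828 V.
Then the unloaded second divider: V_B = V_A × R4/(R3+R4) = 2.828 × 0.5329 = 1.507 V.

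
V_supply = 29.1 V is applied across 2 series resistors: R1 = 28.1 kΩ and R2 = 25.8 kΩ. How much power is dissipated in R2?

P ≈ 7.52 mW

Series current I = V_supply/ΣR = 29.1/53.90 = 0.5399 mA.
P = I²R = 0.2915 × 25.8 = 7.520 mW.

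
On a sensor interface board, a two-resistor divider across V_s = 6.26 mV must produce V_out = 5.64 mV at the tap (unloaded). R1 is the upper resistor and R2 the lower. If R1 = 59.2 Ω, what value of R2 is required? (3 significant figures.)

R2 ≈ 539 Ω

The divider ratio is R2/(R1+R2) = 5.64/6.26 = 0.9010.
So R2 = R1 · V_out/(V_s − V_out) = 59.2 × 5.64/(6.26 − 5.64) = 59.2 × 9.097 = 538.5 Ω.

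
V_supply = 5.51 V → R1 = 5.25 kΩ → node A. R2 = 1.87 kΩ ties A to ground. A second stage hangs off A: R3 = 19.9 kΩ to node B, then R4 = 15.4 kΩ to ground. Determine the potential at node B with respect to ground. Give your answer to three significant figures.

V_B ≈ 0.608 V

The second stage (R3 + R4 = 35.30 kΩ) loads node A in parallel with R2.
R2 ‖ (R3+R4) = 1.776 kΩ.
So V_A = 5.51 × 0.2528 = 1.393 V.
Stage 2 is unloaded, so V_B = V_A · R4/(R3+R4) = 1.393 × 15.4/35.30 = 0.6076 V.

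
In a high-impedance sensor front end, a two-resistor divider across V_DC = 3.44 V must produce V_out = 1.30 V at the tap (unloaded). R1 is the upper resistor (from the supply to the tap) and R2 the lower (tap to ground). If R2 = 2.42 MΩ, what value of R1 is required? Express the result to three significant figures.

V_out/V_DC = R2/(R1+R2) = 0.3779.
R1 = R2·(1/k − 1) = 2.42 × 1.646 = 3.984 MΩ.

R1 ≈ 3.98 MΩ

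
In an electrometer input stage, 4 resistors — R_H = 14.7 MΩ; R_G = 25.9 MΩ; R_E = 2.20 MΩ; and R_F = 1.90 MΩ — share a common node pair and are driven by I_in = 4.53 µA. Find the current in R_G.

ΣG = 1/14.7 + 1/25.9 + 1/2.20 + 1/1.90 = 1.087.
By the current-divider rule, I = I_in · G_k/ΣG = 4.53 × 0.03550 = 0.1608 µA.

I ≈ 0.161 µA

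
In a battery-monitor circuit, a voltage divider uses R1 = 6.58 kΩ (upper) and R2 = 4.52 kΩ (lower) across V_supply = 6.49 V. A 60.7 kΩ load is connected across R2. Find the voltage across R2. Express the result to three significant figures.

The load sits in parallel with R2, giving an effective lower resistance R2' = R2·R_L/(R2+R_L) = 4.207 kΩ.
Voltage divider with the loaded lower leg: V_out = 6.49 × 4.207/(6.58 + 4.207) = 6.49 × 0.3900 = 2.531 V.

V_out ≈ 2.53 V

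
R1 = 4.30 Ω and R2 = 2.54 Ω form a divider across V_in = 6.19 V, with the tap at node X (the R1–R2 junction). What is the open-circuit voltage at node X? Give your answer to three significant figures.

Open-circuit (no load on X): V_th = V_in · R2/(R1 + R2) = 6.19 × 2.54/(4.300 + 2.54) = 2.299 V.

V_th ≈ 2.30 V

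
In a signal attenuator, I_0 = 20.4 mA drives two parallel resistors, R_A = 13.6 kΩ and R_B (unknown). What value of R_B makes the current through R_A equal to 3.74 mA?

The fraction through R_A equals R_B/(R_A+R_B).
With f = 0.1833, R_B = R_A · f/(1−f) = 13.6 × 0.2245 = 3.053 kΩ.

R_B ≈ 3.05 kΩ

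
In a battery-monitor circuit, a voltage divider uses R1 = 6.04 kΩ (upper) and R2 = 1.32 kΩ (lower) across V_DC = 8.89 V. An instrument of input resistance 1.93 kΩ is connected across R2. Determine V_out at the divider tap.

First combine the lower leg with the load: R2 ‖ R_L = 0.7839 kΩ.
Voltage divider with the loaded lower leg: V_out = 8.89 × 0.7839/(6.04 + 0.7839) = 8.89 × 0.1149 = 1.021 V.
(Unloaded it would be 1.59 V; the load pulls it down.)

V_out ≈ 1.02 V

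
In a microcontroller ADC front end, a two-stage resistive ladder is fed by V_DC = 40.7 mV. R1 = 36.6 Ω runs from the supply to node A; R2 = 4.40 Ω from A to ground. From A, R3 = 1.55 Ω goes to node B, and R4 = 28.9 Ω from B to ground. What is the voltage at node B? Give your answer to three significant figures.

V_B ≈ 3.67 mV

Node A sees R2 in parallel with the series input of stage 2, R3 + R4 = 30.45 Ω.
Effective lower resistance at A: R2 ‖ 30.45 = 3.844 Ω.
First divider: V_A = V_DC · 3.844/(36.6 + 3.844) = 3.869 mV.
V_B = V_A × 0.9491 = 3.672 mV.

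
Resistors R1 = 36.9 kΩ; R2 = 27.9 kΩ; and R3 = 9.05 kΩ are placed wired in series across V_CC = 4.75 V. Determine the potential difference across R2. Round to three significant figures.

V ≈ 1.79 V

ΣR = 36.9 + 27.9 + 9.05 = 73.85 kΩ.
V = V_CC · R/ΣR = 4.75 × 0.3778 = 1.795 V.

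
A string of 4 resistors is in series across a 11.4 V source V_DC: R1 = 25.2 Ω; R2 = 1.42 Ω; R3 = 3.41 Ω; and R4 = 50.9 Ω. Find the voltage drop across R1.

V ≈ 3.55 V

Series total: ΣR = 25.2 + 1.42 + 3.41 + 50.9 = 80.93 Ω.
By the voltage-divider rule, V = 11.4 × 25.20/80.93 = 3.550 V.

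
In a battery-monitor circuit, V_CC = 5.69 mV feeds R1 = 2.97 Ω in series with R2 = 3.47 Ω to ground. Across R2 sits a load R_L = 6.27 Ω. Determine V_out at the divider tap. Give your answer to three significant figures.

V_out ≈ 2.44 mV

R2 ‖ R_L = (3.47 × 6.27)/(3.47 + 6.27) = 2.234 Ω.
Now apply the divider: V_out = 5.69 × 0.4293 = 2.442 mV.
(Unloaded it would be 3.07 mV; the load pulls it down.)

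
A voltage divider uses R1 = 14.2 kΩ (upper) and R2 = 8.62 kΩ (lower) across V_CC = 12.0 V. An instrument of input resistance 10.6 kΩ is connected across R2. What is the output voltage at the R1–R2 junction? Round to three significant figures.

The load sits in parallel with R2, giving an effective lower resistance R2' = R2·R_L/(R2+R_L) = 4.754 kΩ.
Now apply the divider: V_out = 12.0 × 0.2508 = 3.010 V.
(Unloaded it would be 4.53 V; the load pulls it down.)

V_out ≈ 3.01 V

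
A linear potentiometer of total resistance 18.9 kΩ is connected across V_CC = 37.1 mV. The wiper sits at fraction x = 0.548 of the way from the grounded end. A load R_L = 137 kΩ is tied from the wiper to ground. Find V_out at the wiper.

V_out ≈ 19.7 mV

Lower segment x·R_p = 10.36 kΩ; upper segment (1−x)·R_p = 8.543 kΩ.
(x·R_p) ‖ R_L = 9.629 kΩ.
Loaded-divider output: V_out = 37.1 × 0.5299 = 19.66 mV.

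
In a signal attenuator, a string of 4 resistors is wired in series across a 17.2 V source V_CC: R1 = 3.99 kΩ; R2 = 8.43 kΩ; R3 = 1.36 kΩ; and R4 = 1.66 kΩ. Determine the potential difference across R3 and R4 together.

V ≈ 3.36 V

Total series resistance ΣR = 3.99 + 8.43 + 1.36 + 1.66 = 15.44 kΩ.
R_{R3..R4} = 1.36 + 1.66 = 3.020 kΩ.
V = V_CC · R/ΣR = 17.2 × 0.1956 = 3.364 V.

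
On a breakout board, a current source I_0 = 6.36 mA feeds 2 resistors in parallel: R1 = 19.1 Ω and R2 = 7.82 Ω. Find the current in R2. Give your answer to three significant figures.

For two parallel branches, I_k = I_0 · (other R)/(sum of R).
I(R2) = 6.36 × 19.1/(19.1 + 7.82) = 6.36 × 0.7095 = 4.512 mA.

I ≈ 4.51 mA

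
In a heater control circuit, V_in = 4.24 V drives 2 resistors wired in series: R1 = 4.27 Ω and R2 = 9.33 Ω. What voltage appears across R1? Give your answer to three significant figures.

ΣR = 4.27 + 9.33 = 13.60 Ω.
By the voltage-divider rule, V = 4.24 × 4.270/13.60 = 1.331 V.

V ≈ 1.33 V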